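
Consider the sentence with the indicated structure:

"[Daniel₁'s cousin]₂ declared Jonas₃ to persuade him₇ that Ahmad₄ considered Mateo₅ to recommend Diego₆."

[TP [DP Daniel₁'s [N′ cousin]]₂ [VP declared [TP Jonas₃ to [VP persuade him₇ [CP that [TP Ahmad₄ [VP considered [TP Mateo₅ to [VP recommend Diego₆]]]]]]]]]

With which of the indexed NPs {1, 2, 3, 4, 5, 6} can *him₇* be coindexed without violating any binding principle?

{1, 2}

*him* is a pronoun, so Principle B applies: it must be free in its binding domain.
Binding domain of *him₇*: the embedded TP, whose subject is Jonas₃.
*Daniel₁* and the pronoun do not c-command one another → neither Principle B nor Principle C is at stake; coindexation permitted.
*[Daniel₁'s cousin]₂* c-commands the pronoun but from outside its binding domain, and is not c-commanded by it → coindexation permitted.
*Jonas₃* c-commands the pronoun within its binding domain → coindexation would violate Principle B.
*Ahmad₄*: the pronoun c-commands this R-expression → coindexation would violate Principle C on *Ahmad₄*.
*Mateo₅*: the pronoun c-commands this R-expression → coindexation would violate Principle C on *Mateo₅*.
*Diego₆*: the pronoun c-commands this R-expression → coindexation would violate Principle C on *Diego₆*.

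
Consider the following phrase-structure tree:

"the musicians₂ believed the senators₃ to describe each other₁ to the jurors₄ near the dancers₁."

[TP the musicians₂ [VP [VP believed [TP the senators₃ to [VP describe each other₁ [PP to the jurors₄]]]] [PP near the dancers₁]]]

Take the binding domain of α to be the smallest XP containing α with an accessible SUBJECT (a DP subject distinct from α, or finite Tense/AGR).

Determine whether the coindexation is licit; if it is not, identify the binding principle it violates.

Principle A

The two coindexed NPs are *the dancers₁* and *each other₁*.
*each other₁* is an anaphor. Principle A requires it to be bound within its binding domain — the embedded TP, whose subject is the senators₃.
Within that domain it is c-commanded by *the senators₃*, which does not share its index.
*the dancers₁* does not c-command the anaphor at all.
The anaphor is unbound in its domain → Principle A violation.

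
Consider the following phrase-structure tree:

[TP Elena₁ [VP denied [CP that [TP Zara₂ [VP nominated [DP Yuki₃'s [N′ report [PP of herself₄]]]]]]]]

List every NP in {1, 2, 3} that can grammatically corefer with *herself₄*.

*herself* is an anaphor, so Principle A applies: it must be bound in its binding domain.
Binding domain of *herself₄*: the possessed DP, whose subject is Yuki₃.
*Elena₁* c-commands the anaphor but is outside its binding domain → cannot satisfy Principle A.
*Zara₂* c-commands the anaphor but is outside its binding domain → cannot satisfy Principle A.
*Yuki₃* c-commands the anaphor within its binding domain → licit binder.

{3}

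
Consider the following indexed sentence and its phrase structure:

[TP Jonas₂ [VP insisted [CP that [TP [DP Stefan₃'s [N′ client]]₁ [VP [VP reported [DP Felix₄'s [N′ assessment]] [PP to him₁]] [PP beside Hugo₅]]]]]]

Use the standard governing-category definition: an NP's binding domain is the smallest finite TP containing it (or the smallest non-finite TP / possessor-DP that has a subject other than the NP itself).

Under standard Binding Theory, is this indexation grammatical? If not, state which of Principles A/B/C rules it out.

The two coindexed NPs are *[Stefan₃'s client]₁* and *him₁*.
*him₁* is a pronoun. Its binding domain is the embedded TP, whose subject is [Stefan₃'s client]₁.
*[Stefan₃'s client]₁* c-commands it within that domain and carries the same index.
The pronoun is locally bound → Principle B violation.

Principle B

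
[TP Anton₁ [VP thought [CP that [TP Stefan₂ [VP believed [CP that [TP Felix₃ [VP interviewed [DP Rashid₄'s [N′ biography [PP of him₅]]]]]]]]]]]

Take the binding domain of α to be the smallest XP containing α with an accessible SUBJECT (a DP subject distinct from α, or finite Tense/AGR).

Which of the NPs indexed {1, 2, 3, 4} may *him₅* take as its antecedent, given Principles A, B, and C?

*him* is a pronoun, so Principle B applies: it must be free in its binding domain.
Binding domain of *him₅*: the possessed DP, whose subject is Rashid₄.
*Anton₁* c-commands the pronoun but from outside its binding domain, and is not c-commanded by it → coindexation permitted.
*Stefan₂* c-commands the pronoun but from outside its binding domain, and is not c-commanded by it → coindexation permitted.
*Felix₃* c-commands the pronoun but from outside its binding domain, and is not c-commanded by it → coindexation permitted.
*Rashid₄* c-commands the pronoun within its binding domain → coindexation would violate Principle B.

{1, 2, 3}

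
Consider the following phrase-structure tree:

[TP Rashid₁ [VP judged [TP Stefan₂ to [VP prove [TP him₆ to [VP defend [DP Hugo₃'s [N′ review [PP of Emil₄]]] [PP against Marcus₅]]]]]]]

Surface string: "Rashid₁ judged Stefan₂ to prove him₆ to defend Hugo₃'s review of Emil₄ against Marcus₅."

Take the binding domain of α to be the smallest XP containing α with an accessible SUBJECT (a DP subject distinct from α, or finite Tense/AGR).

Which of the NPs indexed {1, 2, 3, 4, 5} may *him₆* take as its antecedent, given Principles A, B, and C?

{1}

*him* is a pronoun, so Principle B applies: it must be free in its binding domain.
Binding domain of *him₆*: the embedded TP, whose subject is Stefan₂.
*Rashid₁* c-commands the pronoun but from outside its binding domain, and is not c-commanded by it → coindexation permitted.
*Stefan₂* c-commands the pronoun within its binding domain → coindexation would violate Principle B.
*Hugo₃*: the pronoun c-commands this R-expression → coindexation would violate Principle C on *Hugo₃*.
*Emil₄*: the pronoun c-commands this R-expression → coindexation would violate Principle C on *Emil₄*.
*Marcus₅*: the pronoun c-commands this R-expression → coindexation would violate Principle C on *Marcus₅*.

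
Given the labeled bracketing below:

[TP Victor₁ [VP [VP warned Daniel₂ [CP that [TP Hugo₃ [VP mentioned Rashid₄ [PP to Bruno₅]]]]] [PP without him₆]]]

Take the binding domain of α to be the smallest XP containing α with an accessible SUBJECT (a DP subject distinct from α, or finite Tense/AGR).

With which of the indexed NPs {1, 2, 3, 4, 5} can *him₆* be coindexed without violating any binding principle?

{2, 3, 4, 5}

*him* is a pronoun, so Principle B applies: it must be free in its binding domain.
Binding domain of *him₆*: the matrix TP, whose subject is Victor₁.
*Victor₁* c-commands the pronoun within its binding domain → coindexation would violate Principle B.
*Daniel₂* and the pronoun do not c-command one another → neither Principle B nor Principle C is at stake; coindexation permitted.
*Hugo₃* and the pronoun do not c-command one another → neither Principle B nor Principle C is at stake; coindexation permitted.
*Rashid₄* and the pronoun do not c-command one another → neither Principle B nor Principle C is at stake; coindexation permitted.
*Bruno₅* and the pronoun do not c-command one another → neither Principle B nor Principle C is at stake; coindexation permitted.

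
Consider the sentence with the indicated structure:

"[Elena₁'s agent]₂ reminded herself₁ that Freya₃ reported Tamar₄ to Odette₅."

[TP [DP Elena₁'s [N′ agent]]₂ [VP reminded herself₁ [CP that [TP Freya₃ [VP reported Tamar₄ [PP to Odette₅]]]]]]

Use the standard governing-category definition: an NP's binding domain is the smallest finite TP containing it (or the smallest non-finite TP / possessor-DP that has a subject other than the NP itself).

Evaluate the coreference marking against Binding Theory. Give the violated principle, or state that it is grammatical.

The two coindexed NPs are *Elena₁* and *herself₁*.
*herself₁* is an anaphor. Principle A requires it to be bound within its binding domain — the matrix TP, whose subject is [Elena₁'s agent]₂.
Within that domain it is c-commanded by *[Elena₁'s agent]₂*, which does not share its index.
*Elena₁* does not c-command the anaphor at all.
The anaphor is unbound in its domain → Principle A violation.

Principle A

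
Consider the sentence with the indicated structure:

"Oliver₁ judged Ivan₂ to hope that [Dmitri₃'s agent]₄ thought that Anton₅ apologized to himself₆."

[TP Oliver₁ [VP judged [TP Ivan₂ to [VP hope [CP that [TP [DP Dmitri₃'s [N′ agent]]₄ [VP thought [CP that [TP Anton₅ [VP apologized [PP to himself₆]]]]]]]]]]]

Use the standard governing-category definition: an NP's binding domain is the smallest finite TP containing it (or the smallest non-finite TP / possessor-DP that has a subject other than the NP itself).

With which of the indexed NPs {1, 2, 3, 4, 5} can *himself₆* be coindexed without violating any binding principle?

*himself* is an anaphor, so Principle A applies: it must be bound in its binding domain.
Binding domain of *himself₆*: the embedded TP, whose subject is Anton₅.
*Oliver₁* c-commands the anaphor but is outside its binding domain → cannot satisfy Principle A.
*Ivan₂* c-commands the anaphor but is outside its binding domain → cannot satisfy Principle A.
*Dmitri₃* does not c-command the anaphor → cannot bind it.
*[Dmitri₃'s agent]₄* c-commands the anaphor but is outside its binding domain → cannot satisfy Principle A.
*Anton₅* c-commands the anaphor within its binding domain → licit binder.

{5}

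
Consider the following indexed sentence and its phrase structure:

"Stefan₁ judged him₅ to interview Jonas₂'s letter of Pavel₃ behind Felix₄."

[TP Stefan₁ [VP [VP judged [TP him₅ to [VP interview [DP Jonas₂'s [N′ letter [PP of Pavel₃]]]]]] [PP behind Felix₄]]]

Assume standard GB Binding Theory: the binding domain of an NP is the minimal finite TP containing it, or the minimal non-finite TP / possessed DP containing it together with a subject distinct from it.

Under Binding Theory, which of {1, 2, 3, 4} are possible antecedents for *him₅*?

*him* is a pronoun, so Principle B applies: it must be free in its binding domain.
Binding domain of *him₅*: the matrix TP, whose subject is Stefan₁.
*Stefan₁* c-commands the pronoun within its binding domain → coindexation would violate Principle B.
*Jonas₂*: the pronoun c-commands this R-expression → coindexation would violate Principle C on *Jonas₂*.
*Pavel₃*: the pronoun c-commands this R-expression → coindexation would violate Principle C on *Pavel₃*.
*Felix₄* and the pronoun do not c-command one another → neither Principle B nor Principle C is at stake; coindexation permitted.

{4}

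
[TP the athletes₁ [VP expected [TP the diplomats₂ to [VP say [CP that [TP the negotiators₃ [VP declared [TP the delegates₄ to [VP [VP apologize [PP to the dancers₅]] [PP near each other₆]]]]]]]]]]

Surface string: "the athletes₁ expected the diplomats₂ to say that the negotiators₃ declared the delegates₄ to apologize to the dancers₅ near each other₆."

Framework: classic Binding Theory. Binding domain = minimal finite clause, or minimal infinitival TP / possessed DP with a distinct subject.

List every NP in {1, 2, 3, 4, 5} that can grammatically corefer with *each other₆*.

{4}

*each other* is an anaphor, so Principle A applies: it must be bound in its binding domain.
Binding domain of *each other₆*: the embedded TP, whose subject is the delegates₄.
*the athletes₁* c-commands the anaphor but is outside its binding domain → cannot satisfy Principle A.
*the diplomats₂* c-commands the anaphor but is outside its binding domain → cannot satisfy Principle A.
*the negotiators₃* c-commands the anaphor but is outside its binding domain → cannot satisfy Principle A.
*the delegates₄* c-commands the anaphor within its binding domain → licit binder.
*the dancers₅* does not c-command the anaphor → cannot bind it.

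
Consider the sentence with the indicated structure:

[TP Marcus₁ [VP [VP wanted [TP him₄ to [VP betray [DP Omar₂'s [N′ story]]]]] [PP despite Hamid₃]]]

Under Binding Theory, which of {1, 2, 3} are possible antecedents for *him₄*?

*him* is a pronoun, so Principle B applies: it must be free in its binding domain.
Binding domain of *him₄*: the matrix TP, whose subject is Marcus₁.
*Marcus₁* c-commands the pronoun within its binding domain → coindexation would violate Principle B.
*Omar₂*: the pronoun c-commands this R-expression → coindexation would violate Principle C on *Omar₂*.
*Hamid₃* and the pronoun do not c-command one another → neither Principle B nor Principle C is at stake; coindexation permitted.

{3}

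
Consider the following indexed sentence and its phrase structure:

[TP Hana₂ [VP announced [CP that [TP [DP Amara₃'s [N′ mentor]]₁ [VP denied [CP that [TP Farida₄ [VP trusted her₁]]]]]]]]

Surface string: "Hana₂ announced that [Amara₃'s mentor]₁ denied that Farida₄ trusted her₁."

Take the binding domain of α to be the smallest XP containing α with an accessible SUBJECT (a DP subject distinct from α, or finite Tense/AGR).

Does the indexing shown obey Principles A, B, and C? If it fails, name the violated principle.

The two coindexed NPs are *[Amara₃'s mentor]₁* and *her₁*.
*her₁* is a pronoun; its binding domain is the embedded TP, whose subject is Farida₄. Within that domain it is c-commanded only by *Farida₄*, which carries a different index — the pronoun is free locally, so Principle B holds.
*[Amara₃'s mentor]₁* is an R-expression; *her₁* does not c-command it, and no other NP shares its index, so Principle C is satisfied.
All principles are respected.

grammatical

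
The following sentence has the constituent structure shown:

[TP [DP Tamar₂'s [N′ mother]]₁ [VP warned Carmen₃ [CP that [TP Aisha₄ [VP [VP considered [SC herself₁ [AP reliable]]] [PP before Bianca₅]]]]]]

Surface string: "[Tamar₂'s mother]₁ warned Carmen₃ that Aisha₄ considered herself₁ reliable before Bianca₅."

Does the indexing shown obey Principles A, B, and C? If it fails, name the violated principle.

Principle A

The two coindexed NPs are *[Tamar₂'s mother]₁* and *herself₁*.
*herself₁* is an anaphor. Principle A requires it to be bound within its binding domain — the embedded TP, whose subject is Aisha₄.
Within that domain it is c-commanded by *Aisha₄*, which does not share its index.
*[Tamar₂'s mother]₁* does c-command the anaphor, but from outside its binding domain.
The anaphor is unbound in its domain → Principle A violation.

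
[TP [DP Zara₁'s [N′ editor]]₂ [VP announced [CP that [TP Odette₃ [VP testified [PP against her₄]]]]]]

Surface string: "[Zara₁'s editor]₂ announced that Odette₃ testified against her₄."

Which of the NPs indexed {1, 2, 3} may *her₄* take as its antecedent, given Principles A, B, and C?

*her* is a pronoun, so Principle B applies: it must be free in its binding domain.
Binding domain of *her₄*: the embedded TP, whose subject is Odette₃.
*Zara₁* and the pronoun do not c-command one another → neither Principle B nor Principle C is at stake; coindexation permitted.
*[Zara₁'s editor]₂* c-commands the pronoun but from outside its binding domain, and is not c-commanded by it → coindexation permitted.
*Odette₃* c-commands the pronoun within its binding domain → coindexation would violate Principle B.

{1, 2}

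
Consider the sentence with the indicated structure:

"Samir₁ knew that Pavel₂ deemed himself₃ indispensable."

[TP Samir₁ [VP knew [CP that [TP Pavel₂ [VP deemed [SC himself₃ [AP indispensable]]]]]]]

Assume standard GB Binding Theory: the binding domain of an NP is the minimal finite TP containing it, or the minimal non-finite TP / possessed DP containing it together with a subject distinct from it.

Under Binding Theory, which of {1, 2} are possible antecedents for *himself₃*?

{2}

*himself* is an anaphor, so Principle A applies: it must be bound in its binding domain.
Binding domain of *himself₃*: the embedded TP, whose subject is Pavel₂.
*Samir₁* c-commands the anaphor but is outside its binding domain → cannot satisfy Principle A.
*Pavel₂* c-commands the anaphor within its binding domain → licit binder.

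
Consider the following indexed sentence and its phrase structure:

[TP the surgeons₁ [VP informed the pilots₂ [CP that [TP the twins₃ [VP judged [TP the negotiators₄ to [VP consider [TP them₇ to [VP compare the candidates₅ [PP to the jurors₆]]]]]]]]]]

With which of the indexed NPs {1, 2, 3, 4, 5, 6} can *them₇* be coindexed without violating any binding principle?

*them* is a pronoun, so Principle B applies: it must be free in its binding domain.
Binding domain of *them₇*: the embedded TP, whose subject is the negotiators₄.
*the surgeons₁* c-commands the pronoun but from outside its binding domain, and is not c-commanded by it → coindexation permitted.
*the pilots₂* c-commands the pronoun but from outside its binding domain, and is not c-commanded by it → coindexation permitted.
*the twins₃* c-commands the pronoun but from outside its binding domain, and is not c-commanded by it → coindexation permitted.
*the negotiators₄* c-commands the pronoun within its binding domain → coindexation would violate Principle B.
*the candidates₅*: the pronoun c-commands this R-expression → coindexation would violate Principle C on *the candidates₅*.
*the jurors₆*: the pronoun c-commands this R-expression → coindexation would violate Principle C on *the jurors₆*.

{1, 2, 3}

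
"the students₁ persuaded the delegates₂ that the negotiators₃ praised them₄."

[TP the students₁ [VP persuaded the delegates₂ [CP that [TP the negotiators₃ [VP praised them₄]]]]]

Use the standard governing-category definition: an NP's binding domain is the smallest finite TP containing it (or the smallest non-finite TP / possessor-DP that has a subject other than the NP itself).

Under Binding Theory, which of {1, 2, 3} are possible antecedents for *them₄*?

{1, 2}

*them* is a pronoun, so Principle B applies: it must be free in its binding domain.
Binding domain of *them₄*: the embedded TP, whose subject is the negotiators₃.
*the students₁* c-commands the pronoun but from outside its binding domain, and is not c-commanded by it → coindexation permitted.
*the delegates₂* c-commands the pronoun but from outside its binding domain, and is not c-commanded by it → coindexation permitted.
*the negotiators₃* c-commands the pronoun within its binding domain → coindexation would violate Principle B.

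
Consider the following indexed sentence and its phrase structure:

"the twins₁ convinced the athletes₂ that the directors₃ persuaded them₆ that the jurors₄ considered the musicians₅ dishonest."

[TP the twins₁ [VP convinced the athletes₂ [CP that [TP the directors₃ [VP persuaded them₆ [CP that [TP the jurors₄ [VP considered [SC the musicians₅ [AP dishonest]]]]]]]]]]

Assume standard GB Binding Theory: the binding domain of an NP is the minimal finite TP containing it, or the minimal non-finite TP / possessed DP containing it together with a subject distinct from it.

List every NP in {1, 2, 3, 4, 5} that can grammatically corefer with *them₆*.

{1, 2}

*them* is a pronoun, so Principle B applies: it must be free in its binding domain.
Binding domain of *them₆*: the embedded TP, whose subject is the directors₃.
*the twins₁* c-commands the pronoun but from outside its binding domain, and is not c-commanded by it → coindexation permitted.
*the athletes₂* c-commands the pronoun but from outside its binding domain, and is not c-commanded by it → coindexation permitted.
*the directors₃* c-commands the pronoun within its binding domain → coindexation would violate Principle B.
*the jurors₄*: the pronoun c-commands this R-expression → coindexation would violate Principle C on *the jurors₄*.
*the musicians₅*: the pronoun c-commands this R-expression → coindexation would violate Principle C on *the musicians₅*.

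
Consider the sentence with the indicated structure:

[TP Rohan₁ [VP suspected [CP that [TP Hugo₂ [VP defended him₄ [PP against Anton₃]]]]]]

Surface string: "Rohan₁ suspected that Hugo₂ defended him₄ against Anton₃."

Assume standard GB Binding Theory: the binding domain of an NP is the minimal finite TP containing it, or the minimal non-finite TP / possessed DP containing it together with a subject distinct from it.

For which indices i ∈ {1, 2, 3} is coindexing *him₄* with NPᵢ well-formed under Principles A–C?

*him* is a pronoun, so Principle B applies: it must be free in its binding domain.
Binding domain of *him₄*: the embedded TP, whose subject is Hugo₂.
*Rohan₁* c-commands the pronoun but from outside its binding domain, and is not c-commanded by it → coindexation permitted.
*Hugo₂* c-commands the pronoun within its binding domain → coindexation would violate Principle B.
*Anton₃*: the pronoun c-commands this R-expression → coindexation would violate Principle C on *Anton₃*.

{1}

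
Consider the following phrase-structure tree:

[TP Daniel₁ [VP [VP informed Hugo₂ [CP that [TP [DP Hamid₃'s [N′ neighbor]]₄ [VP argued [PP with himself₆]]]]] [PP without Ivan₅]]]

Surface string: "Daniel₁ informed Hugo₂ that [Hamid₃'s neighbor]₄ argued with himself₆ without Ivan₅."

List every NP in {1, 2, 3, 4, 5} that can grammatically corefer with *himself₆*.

{4}

*himself* is an anaphor, so Principle A applies: it must be bound in its binding domain.
Binding domain of *himself₆*: the embedded TP, whose subject is [Hamid₃'s neighbor]₄.
*Daniel₁* c-commands the anaphor but is outside its binding domain → cannot satisfy Principle A.
*Hugo₂* c-commands the anaphor but is outside its binding domain → cannot satisfy Principle A.
*Hamid₃* does not c-command the anaphor → cannot bind it.
*[Hamid₃'s neighbor]₄* c-commands the anaphor within its binding domain → licit binder.
*Ivan₅* does not c-command the anaphor → cannot bind it.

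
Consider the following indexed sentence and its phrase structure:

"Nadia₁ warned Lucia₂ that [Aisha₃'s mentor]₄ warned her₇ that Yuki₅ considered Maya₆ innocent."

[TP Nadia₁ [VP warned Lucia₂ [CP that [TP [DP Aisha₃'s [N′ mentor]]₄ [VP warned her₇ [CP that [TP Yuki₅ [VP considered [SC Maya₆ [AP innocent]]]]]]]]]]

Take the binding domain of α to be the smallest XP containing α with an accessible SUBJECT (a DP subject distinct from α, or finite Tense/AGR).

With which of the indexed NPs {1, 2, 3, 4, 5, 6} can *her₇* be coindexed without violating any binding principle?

{1, 2, 3}

*her* is a pronoun, so Principle B applies: it must be free in its binding domain.
Binding domain of *her₇*: the embedded TP, whose subject is [Aisha₃'s mentor]₄.
*Nadia₁* c-commands the pronoun but from outside its binding domain, and is not c-commanded by it → coindexation permitted.
*Lucia₂* c-commands the pronoun but from outside its binding domain, and is not c-commanded by it → coindexation permitted.
*Aisha₃* and the pronoun do not c-command one another → neither Principle B nor Principle C is at stake; coindexation permitted.
*[Aisha₃'s mentor]₄* c-commands the pronoun within its binding domain → coindexation would violate Principle B.
*Yuki₅*: the pronoun c-commands this R-expression → coindexation would violate Principle C on *Yuki₅*.
*Maya₆*: the pronoun c-commands this R-expression → coindexation would violate Principle C on *Maya₆*.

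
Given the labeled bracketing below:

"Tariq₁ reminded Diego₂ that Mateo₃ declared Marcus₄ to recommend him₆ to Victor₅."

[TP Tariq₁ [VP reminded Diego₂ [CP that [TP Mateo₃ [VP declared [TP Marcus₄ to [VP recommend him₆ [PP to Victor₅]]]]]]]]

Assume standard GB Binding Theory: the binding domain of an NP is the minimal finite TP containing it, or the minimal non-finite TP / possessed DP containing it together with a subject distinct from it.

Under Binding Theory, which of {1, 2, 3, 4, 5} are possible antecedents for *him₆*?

*him* is a pronoun, so Principle B applies: it must be free in its binding domain.
Binding domain of *him₆*: the embedded TP, whose subject is Marcus₄.
*Tariq₁* c-commands the pronoun but from outside its binding domain, and is not c-commanded by it → coindexation permitted.
*Diego₂* c-commands the pronoun but from outside its binding domain, and is not c-commanded by it → coindexation permitted.
*Mateo₃* c-commands the pronoun but from outside its binding domain, and is not c-commanded by it → coindexation permitted.
*Marcus₄* c-commands the pronoun within its binding domain → coindexation would violate Principle B.
*Victor₅*: the pronoun c-commands this R-expression → coindexation would violate Principle C on *Victor₅*.

{1, 2, 3}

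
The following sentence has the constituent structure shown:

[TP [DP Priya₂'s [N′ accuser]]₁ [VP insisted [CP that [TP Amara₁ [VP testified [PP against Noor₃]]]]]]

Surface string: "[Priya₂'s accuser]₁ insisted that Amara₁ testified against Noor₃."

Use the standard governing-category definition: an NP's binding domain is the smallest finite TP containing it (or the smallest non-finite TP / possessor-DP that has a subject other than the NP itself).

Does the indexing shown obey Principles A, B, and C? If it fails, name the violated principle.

The two coindexed NPs are *[Priya₂'s accuser]₁* and *Amara₁*.
*Amara₁* is an R-expression. Principle C requires it to be free everywhere.
*[Priya₂'s accuser]₁* c-commands it and carries the same index.
The R-expression is bound → Principle C violation.

Principle C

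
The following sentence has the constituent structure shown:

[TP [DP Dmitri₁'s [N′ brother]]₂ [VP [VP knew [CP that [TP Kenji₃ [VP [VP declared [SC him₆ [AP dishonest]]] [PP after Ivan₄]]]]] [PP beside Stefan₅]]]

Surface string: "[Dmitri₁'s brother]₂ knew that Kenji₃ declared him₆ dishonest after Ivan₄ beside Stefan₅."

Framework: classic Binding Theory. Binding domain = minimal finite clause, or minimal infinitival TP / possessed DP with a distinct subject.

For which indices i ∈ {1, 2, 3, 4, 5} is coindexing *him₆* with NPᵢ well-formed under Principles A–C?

{1, 2, 4, 5}

*him* is a pronoun, so Principle B applies: it must be free in its binding domain.
Binding domain of *him₆*: the embedded TP, whose subject is Kenji₃.
*Dmitri₁* and the pronoun do not c-command one another → neither Principle B nor Principle C is at stake; coindexation permitted.
*[Dmitri₁'s brother]₂* c-commands the pronoun but from outside its binding domain, and is not c-commanded by it → coindexation permitted.
*Kenji₃* c-commands the pronoun within its binding domain → coindexation would violate Principle B.
*Ivan₄* and the pronoun do not c-command one another → neither Principle B nor Principle C is at stake; coindexation permitted.
*Stefan₅* and the pronoun do not c-command one another → neither Principle B nor Principle C is at stake; coindexation permitted.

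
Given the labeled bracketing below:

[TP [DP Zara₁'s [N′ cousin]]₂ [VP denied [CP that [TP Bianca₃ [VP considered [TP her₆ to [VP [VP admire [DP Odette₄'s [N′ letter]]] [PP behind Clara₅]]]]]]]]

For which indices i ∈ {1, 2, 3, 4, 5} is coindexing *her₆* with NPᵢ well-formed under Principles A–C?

*her* is a pronoun, so Principle B applies: it must be free in its binding domain.
Binding domain of *her₆*: the embedded TP, whose subject is Bianca₃.
*Zara₁* and the pronoun do not c-command one another → neither Principle B nor Principle C is at stake; coindexation permitted.
*[Zara₁'s cousin]₂* c-commands the pronoun but from outside its binding domain, and is not c-commanded by it → coindexation permitted.
*Bianca₃* c-commands the pronoun within its binding domain → coindexation would violate Principle B.
*Odette₄*: the pronoun c-commands this R-expression → coindexation would violate Principle C on *Odette₄*.
*Clara₅*: the pronoun c-commands this R-expression → coindexation would violate Principle C on *Clara₅*.

{1, 2}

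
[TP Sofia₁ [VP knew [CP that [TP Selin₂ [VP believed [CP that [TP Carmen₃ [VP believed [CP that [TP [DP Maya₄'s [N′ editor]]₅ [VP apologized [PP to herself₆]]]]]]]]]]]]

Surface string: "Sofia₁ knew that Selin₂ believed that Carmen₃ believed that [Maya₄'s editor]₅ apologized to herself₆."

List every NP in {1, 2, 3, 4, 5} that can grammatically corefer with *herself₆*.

*herself* is an anaphor, so Principle A applies: it must be bound in its binding domain.
Binding domain of *herself₆*: the embedded TP, whose subject is [Maya₄'s editor]₅.
*Sofia₁* c-commands the anaphor but is outside its binding domain → cannot satisfy Principle A.
*Selin₂* c-commands the anaphor but is outside its binding domain → cannot satisfy Principle A.
*Carmen₃* c-commands the anaphor but is outside its binding domain → cannot satisfy Principle A.
*Maya₄* does not c-command the anaphor → cannot bind it.
*[Maya₄'s editor]₅* c-commands the anaphor within its binding domain → licit binder.

{5}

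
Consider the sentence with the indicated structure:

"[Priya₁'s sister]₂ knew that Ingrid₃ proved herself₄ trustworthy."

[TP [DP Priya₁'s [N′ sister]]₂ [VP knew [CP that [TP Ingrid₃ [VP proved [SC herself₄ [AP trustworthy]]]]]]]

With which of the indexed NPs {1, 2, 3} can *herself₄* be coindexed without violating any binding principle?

{3}

*herself* is an anaphor, so Principle A applies: it must be bound in its binding domain.
Binding domain of *herself₄*: the embedded TP, whose subject is Ingrid₃.
*Priya₁* does not c-command the anaphor → cannot bind it.
*[Priya₁'s sister]₂* c-commands the anaphor but is outside its binding domain → cannot satisfy Principle A.
*Ingrid₃* c-commands the anaphor within its binding domain → licit binder.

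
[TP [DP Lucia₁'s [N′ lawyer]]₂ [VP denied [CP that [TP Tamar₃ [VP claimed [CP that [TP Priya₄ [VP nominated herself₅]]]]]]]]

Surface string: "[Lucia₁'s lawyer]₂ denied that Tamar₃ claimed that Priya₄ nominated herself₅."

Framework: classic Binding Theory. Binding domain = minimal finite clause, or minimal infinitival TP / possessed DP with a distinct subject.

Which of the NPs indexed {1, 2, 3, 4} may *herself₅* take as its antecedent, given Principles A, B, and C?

{4}

*herself* is an anaphor, so Principle A applies: it must be bound in its binding domain.
Binding domain of *herself₅*: the embedded TP, whose subject is Priya₄.
*Lucia₁* does not c-command the anaphor → cannot bind it.
*[Lucia₁'s lawyer]₂* c-commands the anaphor but is outside its binding domain → cannot satisfy Principle A.
*Tamar₃* c-commands the anaphor but is outside its binding domain → cannot satisfy Principle A.
*Priya₄* c-commands the anaphor within its binding domain → licit binder.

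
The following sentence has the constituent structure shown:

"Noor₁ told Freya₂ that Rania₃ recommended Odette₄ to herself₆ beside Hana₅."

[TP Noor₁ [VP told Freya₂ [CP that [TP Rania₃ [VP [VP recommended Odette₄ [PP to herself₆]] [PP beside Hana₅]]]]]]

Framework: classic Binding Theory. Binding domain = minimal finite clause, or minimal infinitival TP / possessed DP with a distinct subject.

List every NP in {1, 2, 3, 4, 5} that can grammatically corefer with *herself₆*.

*herself* is an anaphor, so Principle A applies: it must be bound in its binding domain.
Binding domain of *herself₆*: the embedded TP, whose subject is Rania₃.
*Noor₁* c-commands the anaphor but is outside its binding domain → cannot satisfy Principle A.
*Freya₂* c-commands the anaphor but is outside its binding domain → cannot satisfy Principle A.
*Rania₃* c-commands the anaphor within its binding domain → licit binder.
*Odette₄* c-commands the anaphor within its binding domain → licit binder.
*Hana₅* does not c-command the anaphor → cannot bind it.

{3, 4}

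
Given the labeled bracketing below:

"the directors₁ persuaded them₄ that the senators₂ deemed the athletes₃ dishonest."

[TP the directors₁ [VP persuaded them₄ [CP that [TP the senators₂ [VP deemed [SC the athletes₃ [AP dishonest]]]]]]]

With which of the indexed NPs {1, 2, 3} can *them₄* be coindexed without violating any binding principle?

*them* is a pronoun, so Principle B applies: it must be free in its binding domain.
Binding domain of *them₄*: the matrix TP, whose subject is the directors₁.
*the directors₁* c-commands the pronoun within its binding domain → coindexation would violate Principle B.
*the senators₂*: the pronoun c-commands this R-expression → coindexation would violate Principle C on *the senators₂*.
*the athletes₃*: the pronoun c-commands this R-expression → coindexation would violate Principle C on *the athletes₃*.

none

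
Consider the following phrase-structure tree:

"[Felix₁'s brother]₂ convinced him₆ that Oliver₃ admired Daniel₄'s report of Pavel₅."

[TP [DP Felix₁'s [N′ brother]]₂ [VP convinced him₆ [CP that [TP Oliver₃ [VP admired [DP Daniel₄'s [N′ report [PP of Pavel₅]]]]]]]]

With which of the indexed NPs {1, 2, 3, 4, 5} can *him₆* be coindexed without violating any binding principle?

*him* is a pronoun, so Principle B applies: it must be free in its binding domain.
Binding domain of *him₆*: the matrix TP, whose subject is [Felix₁'s brother]₂.
*Felix₁* and the pronoun do not c-command one another → neither Principle B nor Principle C is at stake; coindexation permitted.
*[Felix₁'s brother]₂* c-commands the pronoun within its binding domain → coindexation would violate Principle B.
*Oliver₃*: the pronoun c-commands this R-expression → coindexation would violate Principle C on *Oliver₃*.
*Daniel₄*: the pronoun c-commands this R-expression → coindexation would violate Principle C on *Daniel₄*.
*Pavel₅*: the pronoun c-commands this R-expression → coindexation would violate Principle C on *Pavel₅*.

{1}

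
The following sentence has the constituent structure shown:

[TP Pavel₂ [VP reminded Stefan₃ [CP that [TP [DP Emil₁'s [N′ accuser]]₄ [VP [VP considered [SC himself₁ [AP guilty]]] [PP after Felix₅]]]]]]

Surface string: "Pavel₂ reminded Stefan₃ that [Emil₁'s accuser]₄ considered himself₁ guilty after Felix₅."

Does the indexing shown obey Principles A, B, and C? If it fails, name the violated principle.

The two coindexed NPs are *Emil₁* and *himself₁*.
*himself₁* is an anaphor. Principle A requires it to be bound within its binding domain — the embedded TP, whose subject is [Emil₁'s accuser]₄.
Within that domain it is c-commanded by *[Emil₁'s accuser]₄*, which does not share its index.
*Emil₁* does not c-command the anaphor at all.
The anaphor is unbound in its domain → Principle A violation.

Principle A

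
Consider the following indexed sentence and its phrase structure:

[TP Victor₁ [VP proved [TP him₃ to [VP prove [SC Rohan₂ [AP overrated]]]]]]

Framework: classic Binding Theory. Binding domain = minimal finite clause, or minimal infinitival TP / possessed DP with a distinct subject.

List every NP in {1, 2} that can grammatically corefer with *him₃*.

*him* is a pronoun, so Principle B applies: it must be free in its binding domain.
Binding domain of *him₃*: the matrix TP, whose subject is Victor₁.
*Victor₁* c-commands the pronoun within its binding domain → coindexation would violate Principle B.
*Rohan₂*: the pronoun c-commands this R-expression → coindexation would violate Principle C on *Rohan₂*.

none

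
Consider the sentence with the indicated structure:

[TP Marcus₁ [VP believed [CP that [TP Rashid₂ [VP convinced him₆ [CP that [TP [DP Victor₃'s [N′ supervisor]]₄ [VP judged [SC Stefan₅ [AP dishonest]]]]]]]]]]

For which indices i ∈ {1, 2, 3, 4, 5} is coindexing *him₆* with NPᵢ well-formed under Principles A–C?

*him* is a pronoun, so Principle B applies: it must be free in its binding domain.
Binding domain of *him₆*: the embedded TP, whose subject is Rashid₂.
*Marcus₁* c-commands the pronoun but from outside its binding domain, and is not c-commanded by it → coindexation permitted.
*Rashid₂* c-commands the pronoun within its binding domain → coindexation would violate Principle B.
*Victor₃*: the pronoun c-commands this R-expression → coindexation would violate Principle C on *Victor₃*.
*[Victor₃'s supervisor]₄*: the pronoun c-commands this R-expression → coindexation would violate Principle C on *[Victor₃'s supervisor]₄*.
*Stefan₅*: the pronoun c-commands this R-expression → coindexation would violate Principle C on *Stefan₅*.

{1}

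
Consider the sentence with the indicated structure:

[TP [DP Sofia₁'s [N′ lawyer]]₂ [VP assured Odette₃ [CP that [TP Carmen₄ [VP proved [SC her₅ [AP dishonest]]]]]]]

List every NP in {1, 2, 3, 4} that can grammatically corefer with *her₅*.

{1, 2, 3}

*her* is a pronoun, so Principle B applies: it must be free in its binding domain.
Binding domain of *her₅*: the embedded TP, whose subject is Carmen₄.
*Sofia₁* and the pronoun do not c-command one another → neither Principle B nor Principle C is at stake; coindexation permitted.
*[Sofia₁'s lawyer]₂* c-commands the pronoun but from outside its binding domain, and is not c-commanded by it → coindexation permitted.
*Odette₃* c-commands the pronoun but from outside its binding domain, and is not c-commanded by it → coindexation permitted.
*Carmen₄* c-commands the pronoun within its binding domain → coindexation would violate Principle B.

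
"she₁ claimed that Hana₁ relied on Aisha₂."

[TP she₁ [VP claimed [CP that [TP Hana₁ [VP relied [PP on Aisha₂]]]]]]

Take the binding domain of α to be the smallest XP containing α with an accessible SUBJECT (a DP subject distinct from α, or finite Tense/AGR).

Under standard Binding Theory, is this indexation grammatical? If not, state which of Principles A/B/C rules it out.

Principle C

The two coindexed NPs are *she₁* and *Hana₁*.
*Hana₁* is an R-expression. Principle C requires it to be free everywhere.
*she₁* c-commands it and carries the same index.
The R-expression is bound → Principle C violation.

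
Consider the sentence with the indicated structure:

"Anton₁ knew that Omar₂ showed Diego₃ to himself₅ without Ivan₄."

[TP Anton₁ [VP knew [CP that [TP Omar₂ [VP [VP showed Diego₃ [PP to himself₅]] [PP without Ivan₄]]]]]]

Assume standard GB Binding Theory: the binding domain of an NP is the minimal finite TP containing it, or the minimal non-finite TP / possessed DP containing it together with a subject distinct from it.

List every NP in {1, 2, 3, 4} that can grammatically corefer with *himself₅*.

*himself* is an anaphor, so Principle A applies: it must be bound in its binding domain.
Binding domain of *himself₅*: the embedded TP, whose subject is Omar₂.
*Anton₁* c-commands the anaphor but is outside its binding domain → cannot satisfy Principle A.
*Omar₂* c-commands the anaphor within its binding domain → licit binder.
*Diego₃* c-commands the anaphor within its binding domain → licit binder.
*Ivan₄* does not c-command the anaphor → cannot bind it.

{2, 3}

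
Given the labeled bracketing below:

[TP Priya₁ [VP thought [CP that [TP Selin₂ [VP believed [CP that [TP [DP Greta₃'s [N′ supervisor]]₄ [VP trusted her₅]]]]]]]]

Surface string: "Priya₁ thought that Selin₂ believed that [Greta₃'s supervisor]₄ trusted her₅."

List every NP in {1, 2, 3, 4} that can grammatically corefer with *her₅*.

*her* is a pronoun, so Principle B applies: it must be free in its binding domain.
Binding domain of *her₅*: the embedded TP, whose subject is [Greta₃'s supervisor]₄.
*Priya₁* c-commands the pronoun but from outside its binding domain, and is not c-commanded by it → coindexation permitted.
*Selin₂* c-commands the pronoun but from outside its binding domain, and is not c-commanded by it → coindexation permitted.
*Greta₃* and the pronoun do not c-command one another → neither Principle B nor Principle C is at stake; coindexation permitted.
*[Greta₃'s supervisor]₄* c-commands the pronoun within its binding domain → coindexation would violate Principle B.

{1, 2, 3}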